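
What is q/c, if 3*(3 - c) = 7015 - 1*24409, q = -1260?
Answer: -1260/5801 ≈ -0.21720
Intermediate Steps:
c = 5801 (c = 3 - (7015 - 1*24409)/3 = 3 - (7015 - 24409)/3 = 3 - ⅓*(-17394) = 3 + 5798 = 5801)
q/c = -1260/5801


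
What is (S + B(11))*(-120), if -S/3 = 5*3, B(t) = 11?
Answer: 4080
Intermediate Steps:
S = -45 (S = -15*3 = -3*15 = -45)
(S + B(11))*(-120) = (-45 + 11)*(-120) = -34*(-120) = 4080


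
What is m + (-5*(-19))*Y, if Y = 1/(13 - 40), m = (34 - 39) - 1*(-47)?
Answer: 1039/27 ≈ 38.482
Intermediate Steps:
m = 42 (m = -5 + 47 = 42)
Y = -1/27 (Y = 1/(-27) = -1/27 ≈ -0.037037)
m + (-5*(-19))*Y = 42 - 5*(-19)*(-1/27) = 42 + 95*(-1/27) = 42 - 95/27 = 1039/27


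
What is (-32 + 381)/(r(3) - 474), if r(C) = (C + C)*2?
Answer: -349/462 ≈ -0.75541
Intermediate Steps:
r(C) = 4*C (r(C) = (2*C)*2 = 4*C)
(-32 + 381)/(r(3) - 474) = (-32 + 381)/(4*3 - 474) = 349/(12 - 474) = 349/(-462) = 349*(-1/462) = -349/462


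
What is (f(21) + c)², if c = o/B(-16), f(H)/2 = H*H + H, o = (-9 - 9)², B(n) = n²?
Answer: 3506653089/4096 ≈ 8.5612e+5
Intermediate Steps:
o = 324 (o = (-18)² = 324)
f(H) = 2*H + 2*H² (f(H) = 2*(H*H + H) = 2*(H² + H) = 2*(H + H²) = 2*H + 2*H²)
c = 81/64 (c = 324/((-16)²) = 324/256 = 324*(1/256) = 81/64 ≈ 1.2656)
(f(21) + c)² = (2*21*(1 + 21) + 81/64)² = (2*21*22 + 81/64)² = (924 + 81/64)² = (59217/64)² = 3506653089/4096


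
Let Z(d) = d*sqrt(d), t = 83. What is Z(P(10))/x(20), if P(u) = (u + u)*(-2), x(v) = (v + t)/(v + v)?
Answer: -3200*I*sqrt(10)/103 ≈ -98.245*I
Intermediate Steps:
x(v) = (83 + v)/(2*v) (x(v) = (v + 83)/(v + v) = (83 + v)/((2*v)) = (83 + v)*(1/(2*v)) = (83 + v)/(2*v))
P(u) = -4*u (P(u) = (2*u)*(-2) = -4*u)
Z(d) = d**(3/2)
Z(P(10))/x(20) = (-4*10)**(3/2)/(((1/2)*(83 + 20)/20)) = (-40)**(3/2)/(((1/2)*(1/20)*103)) = (-80*I*sqrt(10))/(103/40) = -80*I*sqrt(10)*(40/103) = -3200*I*sqrt(10)/103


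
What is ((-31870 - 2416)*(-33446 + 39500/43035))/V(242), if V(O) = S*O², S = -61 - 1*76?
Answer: -2467407607273/17264066919 ≈ -142.92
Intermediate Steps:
S = -137 (S = -61 - 76 = -137)
V(O) = -137*O²
((-31870 - 2416)*(-33446 + 39500/43035))/V(242) = ((-31870 - 2416)*(-33446 + 39500/43035))/((-137*242²)) = (-34286*(-33446 + 39500*(1/43035)))/((-137*58564)) = -34286*(-33446 + 7900/8607)/(-8023268) = -34286*(-287861822/8607)*(-1/8023268) = (9869630429092/8607)*(-1/8023268) = -2467407607273/17264066919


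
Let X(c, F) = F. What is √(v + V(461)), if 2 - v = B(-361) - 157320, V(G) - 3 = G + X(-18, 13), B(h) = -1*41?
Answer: 4*√9865 ≈ 397.29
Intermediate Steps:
B(h) = -41
V(G) = 16 + G (V(G) = 3 + (G + 13) = 3 + (13 + G) = 16 + G)
v = 157363 (v = 2 - (-41 - 157320) = 2 - 1*(-157361) = 2 + 157361 = 157363)
√(v + V(461)) = √(157363 + (16 + 461)) = √(157363 + 477) = √157840 = 4*√9865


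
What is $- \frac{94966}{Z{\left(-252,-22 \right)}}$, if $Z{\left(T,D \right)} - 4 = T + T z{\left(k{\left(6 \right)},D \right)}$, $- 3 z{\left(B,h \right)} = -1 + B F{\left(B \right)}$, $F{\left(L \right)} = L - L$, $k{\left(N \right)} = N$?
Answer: $\frac{47483}{166} \approx 286.04$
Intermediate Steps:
$F{\left(L \right)} = 0$
$z{\left(B,h \right)} = \frac{1}{3}$ ($z{\left(B,h \right)} = - \frac{-1 + B 0}{3} = - \frac{-1 + 0}{3} = \left(- \frac{1}{3}\right) \left(-1\right) = \frac{1}{3}$)
$Z{\left(T,D \right)} = 4 + \frac{4 T}{3}$ ($Z{\left(T,D \right)} = 4 + \left(T + T \frac{1}{3}\right) = 4 + \left(T + \frac{T}{3}\right) = 4 + \frac{4 T}{3}$)
$- \frac{94966}{Z{\left(-252,-22 \right)}} = - \frac{94966}{4 + \frac{4}{3} \left(-252\right)} = - \frac{94966}{4 - 336} = - \frac{94966}{-332} = \left(-94966\right) \left(- \frac{1}{332}\right) = \frac{47483}{166}$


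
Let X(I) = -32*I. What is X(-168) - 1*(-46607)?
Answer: 51983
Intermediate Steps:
X(-168) - 1*(-46607) = -32*(-168) - 1*(-46607) = 5376 + 46607 = 51983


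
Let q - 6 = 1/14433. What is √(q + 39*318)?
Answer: √2584728969945/14433 ≈ 111.39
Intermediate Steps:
q = 86599/14433 (q = 6 + 1/14433 = 86599/14433 ≈ 6.0001)
√(q + 39*318) = √(86599/14433 + 39*318) = √(86599/14433 + 12402) = √(179084665/14433) = √2584728969945/14433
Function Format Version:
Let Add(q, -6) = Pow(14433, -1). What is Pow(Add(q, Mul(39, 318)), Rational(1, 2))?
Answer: Mul(Rational(1, 14433), Pow(2584728969945, Rational(1, 2))) ≈ 111.39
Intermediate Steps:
q = Rational(86599, 14433) (q = Add(6, Pow(14433, -1)) = Add(6, Rational(1, 14433)) = Rational(86599, 14433) ≈ 6.0001)
Pow(Add(q, Mul(39, 318)), Rational(1, 2)) = Pow(Add(Rational(86599, 14433), Mul(39, 318)), Rational(1, 2)) = Pow(Add(Rational(86599, 14433), 12402), Rational(1, 2)) = Pow(Rational(179084665, 14433), Rational(1, 2)) = Mul(Rational(1, 14433), Pow(2584728969945, Rational(1, 2)))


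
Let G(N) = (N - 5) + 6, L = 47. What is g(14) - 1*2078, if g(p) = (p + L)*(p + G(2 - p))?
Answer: -1895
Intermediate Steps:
G(N) = 1 + N (G(N) = (-5 + N) + 6 = 1 + N)
g(p) = 141 + 3*p (g(p) = (p + 47)*(p + (1 + (2 - p))) = (47 + p)*(p + (3 - p)) = (47 + p)*3 = 141 + 3*p)
g(14) - 1*2078 = (141 + 3*14) - 1*2078 = (141 + 42) - 2078 = 183 - 2078 = -1895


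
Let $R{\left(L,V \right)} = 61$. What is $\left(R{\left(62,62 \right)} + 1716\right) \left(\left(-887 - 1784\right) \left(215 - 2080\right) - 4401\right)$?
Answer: $8844153878$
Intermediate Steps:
$\left(R{\left(62,62 \right)} + 1716\right) \left(\left(-887 - 1784\right) \left(215 - 2080\right) - 4401\right) = \left(61 + 1716\right) \left(\left(-887 - 1784\right) \left(215 - 2080\right) - 4401\right) = 1777 \left(\left(-2671\right) \left(-1865\right) - 4401\right) = 1777 \left(4981415 - 4401\right) = 1777 \cdot 4977014 = 8844153878$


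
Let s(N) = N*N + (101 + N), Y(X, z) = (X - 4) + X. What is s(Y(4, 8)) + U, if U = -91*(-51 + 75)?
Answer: -2063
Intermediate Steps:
Y(X, z) = -4 + 2*X (Y(X, z) = (-4 + X) + X = -4 + 2*X)
s(N) = 101 + N + N**2 (s(N) = N**2 + (101 + N) = 101 + N + N**2)
U = -2184 (U = -91*24 = -2184)
s(Y(4, 8)) + U = (101 + (-4 + 2*4) + (-4 + 2*4)**2) - 2184 = (101 + (-4 + 8) + (-4 + 8)**2) - 2184 = (101 + 4 + 4**2) - 2184 = (101 + 4 + 16) - 2184 = 121 - 2184 = -2063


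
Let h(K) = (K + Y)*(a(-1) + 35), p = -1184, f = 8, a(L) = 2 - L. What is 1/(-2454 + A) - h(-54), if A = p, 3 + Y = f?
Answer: 6773955/3638 ≈ 1862.0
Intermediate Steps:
Y = 5 (Y = -3 + 8 = 5)
h(K) = 190 + 38*K (h(K) = (K + 5)*((2 - 1*(-1)) + 35) = (5 + K)*((2 + 1) + 35) = (5 + K)*(3 + 35) = (5 + K)*38 = 190 + 38*K)
A = -1184
1/(-2454 + A) - h(-54) = 1/(-2454 - 1184) - (190 + 38*(-54)) = 1/(-3638) - (190 - 2052) = -1/3638 - 1*(-1862) = -1/3638 + 1862 = 6773955/3638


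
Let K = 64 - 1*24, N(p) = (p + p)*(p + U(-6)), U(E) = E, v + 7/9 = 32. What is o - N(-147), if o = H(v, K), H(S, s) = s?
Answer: -44942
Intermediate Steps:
v = 281/9 (v = -7/9 + 32 = 281/9 ≈ 31.222)
N(p) = 2*p*(-6 + p) (N(p) = (p + p)*(p - 6) = (2*p)*(-6 + p) = 2*p*(-6 + p))
K = 40 (K = 64 - 24 = 40)
o = 40
o - N(-147) = 40 - 2*(-147)*(-6 - 147) = 40 - 2*(-147)*(-153) = 40 - 1*44982 = 40 - 44982 = -44942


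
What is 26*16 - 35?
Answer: 381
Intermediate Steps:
26*16 - 35 = 416 - 35 = 381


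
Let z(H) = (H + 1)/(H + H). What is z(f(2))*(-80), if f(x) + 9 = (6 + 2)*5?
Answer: -1280/31 ≈ -41.290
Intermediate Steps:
f(x) = 31 (f(x) = -9 + (6 + 2)*5 = -9 + 8*5 = -9 + 40 = 31)
z(H) = (1 + H)/(2*H) (z(H) = (1 + H)/((2*H)) = (1 + H)*(1/(2*H)) = (1 + H)/(2*H))
z(f(2))*(-80) = ((1/2)*(1 + 31)/31)*(-80) = ((1/2)*(1/31)*32)*(-80) = (16/31)*(-80) = -1280/31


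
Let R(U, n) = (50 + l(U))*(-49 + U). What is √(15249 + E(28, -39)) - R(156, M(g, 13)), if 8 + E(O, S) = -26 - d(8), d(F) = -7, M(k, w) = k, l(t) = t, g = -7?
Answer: -22042 + √15222 ≈ -21919.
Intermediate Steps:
R(U, n) = (-49 + U)*(50 + U) (R(U, n) = (50 + U)*(-49 + U) = (-49 + U)*(50 + U))
E(O, S) = -27 (E(O, S) = -8 + (-26 - 1*(-7)) = -8 + (-26 + 7) = -8 - 19 = -27)
√(15249 + E(28, -39)) - R(156, M(g, 13)) = √(15249 - 27) - (-2450 + 156 + 156²) = √15222 - (-2450 + 156 + 24336) = √15222 - 1*22042 = √15222 - 22042 = -22042 + √15222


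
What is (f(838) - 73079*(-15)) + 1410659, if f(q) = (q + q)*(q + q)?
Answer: 5315820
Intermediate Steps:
f(q) = 4*q² (f(q) = (2*q)*(2*q) = 4*q²)
(f(838) - 73079*(-15)) + 1410659 = (4*838² - 73079*(-15)) + 1410659 = (4*702244 + 1096185) + 1410659 = (2808976 + 1096185) + 1410659 = 3905161 + 1410659 = 5315820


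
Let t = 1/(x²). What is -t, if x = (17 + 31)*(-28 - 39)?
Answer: -1/10342656 ≈ -9.6687e-8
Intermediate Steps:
x = -3216 (x = 48*(-67) = -3216)
t = 1/10342656 (t = 1/((-3216)²) = 1/10342656 ≈ 9.6687e-8)
-t = -1*1/10342656 = -1/10342656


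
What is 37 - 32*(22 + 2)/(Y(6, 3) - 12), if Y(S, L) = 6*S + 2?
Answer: 97/13 ≈ 7.4615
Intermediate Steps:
Y(S, L) = 2 + 6*S
37 - 32*(22 + 2)/(Y(6, 3) - 12) = 37 - 32*(22 + 2)/((2 + 6*6) - 12) = 37 - 768/((2 + 36) - 12) = 37 - 768/(38 - 12) = 37 - 768/26 = 37 - 32*12/13 = 37 - 384/13 = 97/13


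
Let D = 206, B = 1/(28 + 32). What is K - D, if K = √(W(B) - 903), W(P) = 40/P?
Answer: -206 + √1497 ≈ -167.31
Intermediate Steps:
B = 1/60 ≈ 0.016667
K = √1497 (K = √(40/(1/60) - 903) = √(40*60 - 903) = √(2400 - 903) = √1497 ≈ 38.691)
K - D = √1497 - 1*206 = √1497 - 206 = -206 + √1497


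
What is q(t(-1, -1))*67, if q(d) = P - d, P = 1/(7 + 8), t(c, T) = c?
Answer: 1072/15 ≈ 71.467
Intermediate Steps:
P = 1/15 ≈ 0.066667
q(d) = 1/15 - d
q(t(-1, -1))*67 = (1/15 - 1*(-1))*67 = (1/15 + 1)*67 = (16/15)*67 = 1072/15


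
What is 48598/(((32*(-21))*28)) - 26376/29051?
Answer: -954055657/273311808 ≈ -3.4907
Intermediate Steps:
48598/(((32*(-21))*28)) - 26376/29051 = 48598/((-672*28)) - 26376*1/29051 = 48598/(-18816) - 26376/29051 = 48598*(-1/18816) - 26376/29051 = -24299/9408 - 26376/29051 = -954055657/273311808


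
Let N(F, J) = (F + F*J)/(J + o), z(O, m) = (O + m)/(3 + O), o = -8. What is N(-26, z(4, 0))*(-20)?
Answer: -110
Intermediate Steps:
z(O, m) = (O + m)/(3 + O)
N(F, J) = (F + F*J)/(-8 + J) (N(F, J) = (F + F*J)/(J - 8) = (F + F*J)/(-8 + J))
N(-26, z(4, 0))*(-20) = -26*(1 + (4 + 0)/(3 + 4))/(-8 + (4 + 0)/(3 + 4))*(-20) = -26*(1 + 4/7)/(-8 + 4/7)*(-20) = -26*11/7/(-52/7)*(-20) = -26*(-7/52)*11/7*(-20) = (11/2)*(-20) = -110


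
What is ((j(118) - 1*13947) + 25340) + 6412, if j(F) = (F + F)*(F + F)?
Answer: 73501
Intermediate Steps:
j(F) = 4*F**2 (j(F) = (2*F)*(2*F) = 4*F**2)
((j(118) - 1*13947) + 25340) + 6412 = ((4*118**2 - 1*13947) + 25340) + 6412 = ((4*13924 - 13947) + 25340) + 6412 = ((55696 - 13947) + 25340) + 6412 = (41749 + 25340) + 6412 = 67089 + 6412 = 73501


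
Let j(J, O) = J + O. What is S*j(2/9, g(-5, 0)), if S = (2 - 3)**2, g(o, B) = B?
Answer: 2/9 ≈ 0.22222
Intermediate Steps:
S = 1 (S = (-1)**2 = 1)
S*j(2/9, g(-5, 0)) = 1*(2/9 + 0) = 1*(2/9) = 2/9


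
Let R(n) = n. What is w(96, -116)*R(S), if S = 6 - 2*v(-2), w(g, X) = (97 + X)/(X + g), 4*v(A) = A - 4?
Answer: 171/20 ≈ 8.5500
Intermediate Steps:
v(A) = -1 + A/4 (v(A) = (A - 4)/4 = (-4 + A)/4 = -1 + A/4)
w(g, X) = (97 + X)/(X + g)
S = 9 (S = 6 - 2*(-1 + (¼)*(-2)) = 6 - 2*(-1 - ½) = 6 - 2*(-3/2) = 6 + 3 = 9)
w(96, -116)*R(S) = ((97 - 116)/(-116 + 96))*9 = (-19/(-20))*9 = -1/20*(-19)*9 = (19/20)*9 = 171/20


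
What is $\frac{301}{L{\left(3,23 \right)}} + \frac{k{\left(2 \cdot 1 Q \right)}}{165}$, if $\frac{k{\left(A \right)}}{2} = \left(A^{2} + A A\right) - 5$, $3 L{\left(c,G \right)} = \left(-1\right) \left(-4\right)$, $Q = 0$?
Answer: $\frac{29791}{132} \approx 225.69$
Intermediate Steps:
$L{\left(c,G \right)} = \frac{4}{3}$ ($L{\left(c,G \right)} = \frac{\left(-1\right) \left(-4\right)}{3} = \frac{1}{3} \cdot 4 = \frac{4}{3}$)
$k{\left(A \right)} = -10 + 4 A^{2}$ ($k{\left(A \right)} = 2 \left(\left(A^{2} + A A\right) - 5\right) = 2 \left(\left(A^{2} + A^{2}\right) - 5\right) = 2 \left(2 A^{2} - 5\right) = 2 \left(-5 + 2 A^{2}\right) = -10 + 4 A^{2}$)
$\frac{301}{L{\left(3,23 \right)}} + \frac{k{\left(2 \cdot 1 Q \right)}}{165} = \frac{301}{\frac{4}{3}} + \frac{-10 + 4 \left(2 \cdot 1 \cdot 0\right)^{2}}{165} = 301 \cdot \frac{3}{4} + \left(-10 + 4 \left(2 \cdot 0\right)^{2}\right) \frac{1}{165} = \frac{903}{4} + \left(-10 + 4 \cdot 0^{2}\right) \frac{1}{165} = \frac{903}{4} + \left(-10 + 4 \cdot 0\right) \frac{1}{165} = \frac{903}{4} + \left(-10 + 0\right) \frac{1}{165} = \frac{903}{4} - \frac{2}{33} = \frac{29791}{132}$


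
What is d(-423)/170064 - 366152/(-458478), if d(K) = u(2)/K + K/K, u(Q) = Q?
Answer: 1463338655899/1832309160912 ≈ 0.79863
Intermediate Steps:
d(K) = 1 + 2/K (d(K) = 2/K + K/K = 2/K + 1 = 1 + 2/K)
d(-423)/170064 - 366152/(-458478) = ((2 - 423)/(-423))/170064 - 366152/(-458478) = -1/423*(-421)*(1/170064) - 366152*(-1/458478) = (421/423)*(1/170064) + 183076/229239 = 421/71937072 + 183076/229239 = 1463338655899/1832309160912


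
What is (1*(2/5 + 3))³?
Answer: 4913/125 ≈ 39.304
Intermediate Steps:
(1*(2/5 + 3))³ = (1*(2*(⅕) + 3))³ = (1*(⅖ + 3))³ = (1*(17/5))³ = (17/5)³ = 4913/125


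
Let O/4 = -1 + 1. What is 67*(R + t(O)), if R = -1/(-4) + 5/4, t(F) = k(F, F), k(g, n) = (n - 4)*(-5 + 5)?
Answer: 201/2 ≈ 100.50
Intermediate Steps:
O = 0 (O = 4*(-1 + 1) = 4*0 = 0)
k(g, n) = 0 (k(g, n) = (-4 + n)*0 = 0)
t(F) = 0
R = 3/2 (R = -1*(-¼) + 5*(¼) = ¼ + 5/4 = 3/2 ≈ 1.5000)
67*(R + t(O)) = 67*(3/2 + 0) = 67*(3/2) = 201/2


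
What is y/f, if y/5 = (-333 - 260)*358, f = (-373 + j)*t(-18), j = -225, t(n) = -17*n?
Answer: 530735/91494 ≈ 5.8008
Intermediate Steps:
f = -182988 (f = (-373 - 225)*(-17*(-18)) = -598*306 = -182988)
y = -1061470 (y = 5*((-333 - 260)*358) = 5*(-593*358) = 5*(-212294) = -1061470)
y/f = -1061470/(-182988) = -1061470*(-1/182988) = 530735/91494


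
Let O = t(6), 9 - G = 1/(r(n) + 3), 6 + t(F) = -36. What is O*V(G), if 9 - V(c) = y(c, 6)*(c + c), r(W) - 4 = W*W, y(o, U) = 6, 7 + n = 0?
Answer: 4149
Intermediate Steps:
n = -7 (n = -7 + 0 = -7)
t(F) = -42 (t(F) = -6 - 36 = -42)
r(W) = 4 + W**2 (r(W) = 4 + W*W = 4 + W**2)
G = 503/56 (G = 9 - 1/((4 + (-7)**2) + 3) = 9 - 1/((4 + 49) + 3) = 9 - 1/(53 + 3) = 9 - 1/56 = 503/56 ≈ 8.9821)
O = -42
V(c) = 9 - 12*c (V(c) = 9 - 6*(c + c) = 9 - 6*2*c = 9 - 12*c)
O*V(G) = -42*(9 - 12*503/56) = -42*(9 - 1509/14) = -42*(-1383/14) = 4149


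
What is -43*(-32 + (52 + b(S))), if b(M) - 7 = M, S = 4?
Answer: -1333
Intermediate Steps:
b(M) = 7 + M
-43*(-32 + (52 + b(S))) = -43*(-32 + (52 + (7 + 4))) = -43*(-32 + (52 + 11)) = -43*(-32 + 63) = -43*31 = -1333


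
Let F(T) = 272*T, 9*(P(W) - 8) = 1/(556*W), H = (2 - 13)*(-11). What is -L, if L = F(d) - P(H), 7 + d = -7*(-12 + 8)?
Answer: -3453680735/605484 ≈ -5704.0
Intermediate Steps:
H = 121 (H = -11*(-11) = 121)
P(W) = 8 + 1/(5004*W) (P(W) = 8 + 1/(9*((556*W))) = 8 + (1/(556*W))/9 = 8 + 1/(5004*W))
d = 21 (d = -7 - 7*(-12 + 8) = -7 - 7*(-4) = -7 + 28 = 21)
L = 3453680735/605484 (L = 272*21 - (8 + (1/5004)/121) = 5712 - (8 + (1/5004)*(1/121)) = 5712 - (8 + 1/605484) = 5712 - 1*4843873/605484 = 5712 - 4843873/605484 = 3453680735/605484 ≈ 5704.0)
-L = -1*3453680735/605484 = -3453680735/605484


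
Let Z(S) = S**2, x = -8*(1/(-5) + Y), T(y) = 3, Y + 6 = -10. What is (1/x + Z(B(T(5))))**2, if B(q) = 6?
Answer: 544428889/419904 ≈ 1296.6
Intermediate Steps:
Y = -16 (Y = -6 - 10 = -16)
x = 648/5 (x = -8*(1/(-5) - 16) = -8*(-1/5 - 16) = -8*(-81/5) = 648/5 ≈ 129.60)
(1/x + Z(B(T(5))))**2 = (1/(648/5) + 6**2)**2 = (5/648 + 36)**2 = (23333/648)**2 = 544428889/419904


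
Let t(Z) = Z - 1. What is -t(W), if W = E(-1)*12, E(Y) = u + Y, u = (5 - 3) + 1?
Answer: -23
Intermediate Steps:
u = 3 (u = 2 + 1 = 3)
E(Y) = 3 + Y
W = 24 (W = (3 - 1)*12 = 2*12 = 24)
t(Z) = -1 + Z
-t(W) = -(-1 + 24) = -1*23 = -23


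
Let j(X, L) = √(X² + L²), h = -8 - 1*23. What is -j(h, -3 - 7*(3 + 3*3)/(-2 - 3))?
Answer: -√28786/5 ≈ -33.933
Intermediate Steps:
h = -31 (h = -8 - 23 = -31)
j(X, L) = √(L² + X²)
-j(h, -3 - 7*(3 + 3*3)/(-2 - 3)) = -√((-3 - 7*(3 + 3*3)/(-2 - 3))² + (-31)²) = -√((-3 - 7*(3 + 9)/(-5))² + 961) = -√((-3 - 84*(-1)/5)² + 961) = -√((-3 - 7*(-12/5))² + 961) = -√((-3 + 84/5)² + 961) = -√((69/5)² + 961) = -√(4761/25 + 961) = -√(28786/25) = -√28786/5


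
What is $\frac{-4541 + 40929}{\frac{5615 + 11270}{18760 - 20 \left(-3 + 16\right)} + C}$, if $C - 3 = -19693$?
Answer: $- \frac{12239600}{6622693} \approx -1.8481$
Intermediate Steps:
$C = -19690$ ($C = 3 - 19693 = -19690$)
$\frac{-4541 + 40929}{\frac{5615 + 11270}{18760 - 20 \left(-3 + 16\right)} + C} = \frac{-4541 + 40929}{\frac{5615 + 11270}{18760 - 20 \left(-3 + 16\right)} - 19690} = \frac{36388}{\frac{16885}{18760 - 260} - 19690} = \frac{36388}{\frac{16885}{18500} - 19690} = \frac{36388}{16885 \cdot \frac{1}{18500} - 19690} = \frac{36388}{\frac{3377}{3700} - 19690} = \frac{36388}{- \frac{72849623}{3700}} = 36388 \left(- \frac{3700}{72849623}\right) = - \frac{12239600}{6622693}$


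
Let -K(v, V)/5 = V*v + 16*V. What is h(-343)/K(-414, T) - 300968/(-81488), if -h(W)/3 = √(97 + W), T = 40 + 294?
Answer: 37621/10186 - 3*I*√246/664660 ≈ 3.6934 - 7.0793e-5*I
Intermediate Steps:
T = 334
K(v, V) = -80*V - 5*V*v (K(v, V) = -5*(V*v + 16*V) = -5*(16*V + V*v) = -80*V - 5*V*v)
h(W) = -3*√(97 + W)
h(-343)/K(-414, T) - 300968/(-81488) = (-3*√(97 - 343))/((-5*334*(16 - 414))) - 300968/(-81488) = (-3*I*√246)/((-5*334*(-398))) - 300968*(-1/81488) = -3*I*√246/664660 + 37621/10186 = 37621/10186 - 3*I*√246/664660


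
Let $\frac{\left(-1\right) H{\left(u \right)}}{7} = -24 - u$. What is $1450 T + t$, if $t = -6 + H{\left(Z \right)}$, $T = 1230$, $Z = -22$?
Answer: $1783508$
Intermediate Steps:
$H{\left(u \right)} = 168 + 7 u$ ($H{\left(u \right)} = - 7 \left(-24 - u\right) = 168 + 7 u$)
$t = 8$ ($t = -6 + \left(168 + 7 \left(-22\right)\right) = -6 + \left(168 - 154\right) = -6 + 14 = 8$)
$1450 T + t = 1450 \cdot 1230 + 8 = 1783500 + 8 = 1783508$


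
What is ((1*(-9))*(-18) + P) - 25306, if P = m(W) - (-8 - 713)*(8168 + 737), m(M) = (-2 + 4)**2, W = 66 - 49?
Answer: 6395365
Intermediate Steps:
W = 17
m(M) = 4 (m(M) = 2**2 = 4)
P = 6420509 (P = 4 - (-8 - 713)*(8168 + 737) = 4 - (-721)*8905 = 4 - 1*(-6420505) = 4 + 6420505 = 6420509)
((1*(-9))*(-18) + P) - 25306 = ((1*(-9))*(-18) + 6420509) - 25306 = (-9*(-18) + 6420509) - 25306 = (162 + 6420509) - 25306 = 6420671 - 25306 = 6395365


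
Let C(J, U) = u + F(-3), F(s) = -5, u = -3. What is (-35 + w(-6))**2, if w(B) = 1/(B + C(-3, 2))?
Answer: 241081/196 ≈ 1230.0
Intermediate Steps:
C(J, U) = -8 (C(J, U) = -3 - 5 = -8)
w(B) = 1/(-8 + B) (w(B) = 1/(B - 8) = 1/(-8 + B))
(-35 + w(-6))**2 = (-35 + 1/(-8 - 6))**2 = (-35 + 1/(-14))**2 = (-35 - 1/14)**2 = (-491/14)**2 = 241081/196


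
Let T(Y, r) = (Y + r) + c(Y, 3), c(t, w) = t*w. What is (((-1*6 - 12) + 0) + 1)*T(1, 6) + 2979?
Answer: 2809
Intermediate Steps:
T(Y, r) = r + 4*Y (T(Y, r) = (Y + r) + Y*3 = (Y + r) + 3*Y = r + 4*Y)
(((-1*6 - 12) + 0) + 1)*T(1, 6) + 2979 = (((-1*6 - 12) + 0) + 1)*(6 + 4*1) + 2979 = (((-6 - 12) + 0) + 1)*(6 + 4) + 2979 = ((-18 + 0) + 1)*10 + 2979 = (-18 + 1)*10 + 2979 = -17*10 + 2979 = -170 + 2979 = 2809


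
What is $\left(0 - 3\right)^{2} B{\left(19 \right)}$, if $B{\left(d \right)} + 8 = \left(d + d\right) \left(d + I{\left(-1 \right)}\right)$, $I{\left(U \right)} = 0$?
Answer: $6426$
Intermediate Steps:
$B{\left(d \right)} = -8 + 2 d^{2}$ ($B{\left(d \right)} = -8 + \left(d + d\right) \left(d + 0\right) = -8 + 2 d d = -8 + 2 d^{2}$)
$\left(0 - 3\right)^{2} B{\left(19 \right)} = \left(0 - 3\right)^{2} \left(-8 + 2 \cdot 19^{2}\right) = \left(-3\right)^{2} \left(-8 + 2 \cdot 361\right) = 9 \left(-8 + 722\right) = 9 \cdot 714 = 6426$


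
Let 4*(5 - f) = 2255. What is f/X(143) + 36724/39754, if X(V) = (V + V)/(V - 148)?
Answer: 1700221/159016 ≈ 10.692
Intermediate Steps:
f = -2235/4 (f = 5 - ¼*2255 = 5 - 2255/4 = -2235/4 ≈ -558.75)
X(V) = 2*V/(-148 + V) (X(V) = (2*V)/(-148 + V) = 2*V/(-148 + V))
f/X(143) + 36724/39754 = -2235/(4*(2*143/(-148 + 143))) + 36724/39754 = -2235/(4*(2*143/(-5))) + 36724*(1/39754) = -2235/(4*(2*143*(-⅕))) + 18362/19877 = -2235/(4*(-286/5)) + 18362/19877 = -2235/4*(-5/286) + 18362/19877 = 11175/1144 + 18362/19877 = 1700221/159016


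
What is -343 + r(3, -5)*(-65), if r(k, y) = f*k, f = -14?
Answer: 2387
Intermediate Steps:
r(k, y) = -14*k
-343 + r(3, -5)*(-65) = -343 - 14*3*(-65) = -343 - 42*(-65) = -343 + 2730 = 2387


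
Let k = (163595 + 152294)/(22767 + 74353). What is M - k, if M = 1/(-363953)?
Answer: -114968846337/35347115360 ≈ -3.2526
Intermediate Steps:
M = -1/363953 ≈ -2.7476e-6
k = 315889/97120 ≈ 3.2526
M - k = -1/363953 - 1*315889/97120 = -1/363953 - 315889/97120 = -114968846337/35347115360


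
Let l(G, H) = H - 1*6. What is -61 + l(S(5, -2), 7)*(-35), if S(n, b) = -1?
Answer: -96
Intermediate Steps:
l(G, H) = -6 + H (l(G, H) = H - 6 = -6 + H)
-61 + l(S(5, -2), 7)*(-35) = -61 + (-6 + 7)*(-35) = -61 + 1*(-35) = -61 - 35 = -96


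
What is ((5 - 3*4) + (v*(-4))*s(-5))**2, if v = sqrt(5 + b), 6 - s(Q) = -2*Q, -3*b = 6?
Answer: 817 - 224*sqrt(3) ≈ 429.02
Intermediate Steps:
b = -2 (b = -1/3*6 = -2)
s(Q) = 6 + 2*Q (s(Q) = 6 - (-2)*Q = 6 + 2*Q)
v = sqrt(3) (v = sqrt(5 - 2) = sqrt(3) ≈ 1.7320)
((5 - 3*4) + (v*(-4))*s(-5))**2 = ((5 - 3*4) + (sqrt(3)*(-4))*(6 + 2*(-5)))**2 = ((5 - 12) + (-4*sqrt(3))*(6 - 10))**2 = (-7 - 4*sqrt(3)*(-4))**2 = (-7 + 16*sqrt(3))**2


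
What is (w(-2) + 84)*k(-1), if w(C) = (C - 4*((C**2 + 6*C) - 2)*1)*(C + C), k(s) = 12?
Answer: -816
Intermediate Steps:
w(C) = 2*C*(8 - 23*C - 4*C**2) (w(C) = (C - 4*(-2 + C**2 + 6*C)*1)*(2*C) = (C + (8 - 24*C - 4*C**2)*1)*(2*C) = (C + (8 - 24*C - 4*C**2))*(2*C) = (8 - 23*C - 4*C**2)*(2*C) = 2*C*(8 - 23*C - 4*C**2))
(w(-2) + 84)*k(-1) = (2*(-2)*(8 - 23*(-2) - 4*(-2)**2) + 84)*12 = (2*(-2)*(8 + 46 - 4*4) + 84)*12 = (2*(-2)*(8 + 46 - 16) + 84)*12 = (2*(-2)*38 + 84)*12 = (-152 + 84)*12 = -68*12 = -816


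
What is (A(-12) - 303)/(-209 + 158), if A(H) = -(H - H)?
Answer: 101/17 ≈ 5.9412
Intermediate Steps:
A(H) = 0 (A(H) = -1*0 = 0)
(A(-12) - 303)/(-209 + 158) = (0 - 303)/(-209 + 158) = -303/(-51) = -303*(-1/51) = 101/17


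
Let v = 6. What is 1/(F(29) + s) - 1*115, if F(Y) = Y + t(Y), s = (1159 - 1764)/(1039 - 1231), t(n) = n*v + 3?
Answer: -4617863/40157 ≈ -115.00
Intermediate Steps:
t(n) = 3 + 6*n (t(n) = n*6 + 3 = 6*n + 3 = 3 + 6*n)
s = 605/192 (s = -605/(-192) = -605*(-1/192) = 605/192 ≈ 3.1510)
F(Y) = 3 + 7*Y (F(Y) = Y + (3 + 6*Y) = 3 + 7*Y)
1/(F(29) + s) - 1*115 = 1/((3 + 7*29) + 605/192) - 1*115 = 1/((3 + 203) + 605/192) - 115 = 1/(206 + 605/192) - 115 = 1/(40157/192) - 115 = 192/40157 - 115 = -4617863/40157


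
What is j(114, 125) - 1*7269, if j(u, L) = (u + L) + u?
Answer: -6916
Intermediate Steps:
j(u, L) = L + 2*u (j(u, L) = (L + u) + u = L + 2*u)
j(114, 125) - 1*7269 = (125 + 2*114) - 1*7269 = (125 + 228) - 7269 = 353 - 7269 = -6916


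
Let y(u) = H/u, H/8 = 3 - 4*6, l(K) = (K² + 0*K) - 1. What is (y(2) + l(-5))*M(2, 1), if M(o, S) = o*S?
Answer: -120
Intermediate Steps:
M(o, S) = S*o
l(K) = -1 + K² (l(K) = (K² + 0) - 1 = K² - 1 = -1 + K²)
H = -168 (H = 8*(3 - 4*6) = 8*(3 - 24) = 8*(-21) = -168)
y(u) = -168/u
(y(2) + l(-5))*M(2, 1) = (-168/2 + (-1 + (-5)²))*(1*2) = (-168*½ + (-1 + 25))*2 = (-84 + 24)*2 = -60*2 = -120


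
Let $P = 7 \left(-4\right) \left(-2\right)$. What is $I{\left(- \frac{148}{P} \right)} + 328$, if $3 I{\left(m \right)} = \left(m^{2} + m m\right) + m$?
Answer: $\frac{16257}{49} \approx 331.78$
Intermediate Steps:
$P = 56$ ($P = \left(-28\right) \left(-2\right) = 56$)
$I{\left(m \right)} = \frac{m}{3} + \frac{2 m^{2}}{3}$ ($I{\left(m \right)} = \frac{\left(m^{2} + m m\right) + m}{3} = \frac{\left(m^{2} + m^{2}\right) + m}{3} = \frac{2 m^{2} + m}{3} = \frac{m + 2 m^{2}}{3} = \frac{m}{3} + \frac{2 m^{2}}{3}$)
$I{\left(- \frac{148}{P} \right)} + 328 = \frac{- \frac{148}{56} \left(1 + 2 \left(- \frac{148}{56}\right)\right)}{3} + 328 = \frac{\left(-148\right) \frac{1}{56} \left(1 + 2 \left(\left(-148\right) \frac{1}{56}\right)\right)}{3} + 328 = \frac{1}{3} \left(- \frac{37}{14}\right) \left(1 + 2 \left(- \frac{37}{14}\right)\right) + 328 = \frac{1}{3} \left(- \frac{37}{14}\right) \left(1 - \frac{37}{7}\right) + 328 = \frac{1}{3} \left(- \frac{37}{14}\right) \left(- \frac{30}{7}\right) + 328 = \frac{185}{49} + 328 = \frac{16257}{49}$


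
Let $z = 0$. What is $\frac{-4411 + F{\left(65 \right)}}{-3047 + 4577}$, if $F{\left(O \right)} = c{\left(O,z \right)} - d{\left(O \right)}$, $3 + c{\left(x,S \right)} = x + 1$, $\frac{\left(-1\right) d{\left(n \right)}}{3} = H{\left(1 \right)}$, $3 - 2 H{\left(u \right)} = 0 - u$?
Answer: $- \frac{2171}{765} \approx -2.8379$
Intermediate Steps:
$H{\left(u \right)} = \frac{3}{2} + \frac{u}{2}$ ($H{\left(u \right)} = \frac{3}{2} - \frac{0 - u}{2} = \frac{3}{2} - \frac{\left(-1\right) u}{2} = \frac{3}{2} + \frac{u}{2}$)
$d{\left(n \right)} = -6$ ($d{\left(n \right)} = - 3 \left(\frac{3}{2} + \frac{1}{2} \cdot 1\right) = - 3 \left(\frac{3}{2} + \frac{1}{2}\right) = \left(-3\right) 2 = -6$)
$c{\left(x,S \right)} = -2 + x$ ($c{\left(x,S \right)} = -3 + \left(x + 1\right) = -3 + \left(1 + x\right) = -2 + x$)
$F{\left(O \right)} = 4 + O$ ($F{\left(O \right)} = \left(-2 + O\right) - -6 = \left(-2 + O\right) + 6 = 4 + O$)
$\frac{-4411 + F{\left(65 \right)}}{-3047 + 4577} = \frac{-4411 + \left(4 + 65\right)}{-3047 + 4577} = \frac{-4411 + 69}{1530} = \left(-4342\right) \frac{1}{1530} = - \frac{2171}{765}$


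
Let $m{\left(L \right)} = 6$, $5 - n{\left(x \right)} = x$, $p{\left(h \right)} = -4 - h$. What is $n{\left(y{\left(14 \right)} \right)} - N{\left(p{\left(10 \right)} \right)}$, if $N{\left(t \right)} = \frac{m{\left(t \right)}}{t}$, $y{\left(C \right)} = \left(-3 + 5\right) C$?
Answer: $- \frac{158}{7} \approx -22.571$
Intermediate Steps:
$y{\left(C \right)} = 2 C$
$n{\left(x \right)} = 5 - x$
$N{\left(t \right)} = \frac{6}{t}$
$n{\left(y{\left(14 \right)} \right)} - N{\left(p{\left(10 \right)} \right)} = \left(5 - 2 \cdot 14\right) - \frac{6}{-4 - 10} = \left(5 - 28\right) - \frac{6}{-4 - 10} = \left(5 - 28\right) - \frac{6}{-14} = -23 - 6 \left(- \frac{1}{14}\right) = -23 - - \frac{3}{7} = -23 + \frac{3}{7} = - \frac{158}{7}$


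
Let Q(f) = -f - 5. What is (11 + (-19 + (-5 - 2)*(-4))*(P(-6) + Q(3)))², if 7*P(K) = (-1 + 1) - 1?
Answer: 190096/49 ≈ 3879.5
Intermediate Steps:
Q(f) = -5 - f
P(K) = -⅐ (P(K) = ((-1 + 1) - 1)/7 = (0 - 1)/7 = (⅐)*(-1) = -⅐)
(11 + (-19 + (-5 - 2)*(-4))*(P(-6) + Q(3)))² = (11 + (-19 + (-5 - 2)*(-4))*(-⅐ + (-5 - 1*3)))² = (11 + (-19 - 7*(-4))*(-⅐ + (-5 - 3)))² = (11 + (-19 + 28)*(-⅐ - 8))² = (11 + 9*(-57/7))² = (11 - 513/7)² = (-436/7)² = 190096/49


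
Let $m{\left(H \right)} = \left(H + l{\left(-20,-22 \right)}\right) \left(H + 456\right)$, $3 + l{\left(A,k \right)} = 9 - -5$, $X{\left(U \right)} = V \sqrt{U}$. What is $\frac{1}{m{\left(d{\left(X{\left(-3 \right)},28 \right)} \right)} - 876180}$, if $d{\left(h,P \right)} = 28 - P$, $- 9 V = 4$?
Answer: $- \frac{1}{871164} \approx -1.1479 \cdot 10^{-6}$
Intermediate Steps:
$V = - \frac{4}{9}$ ($V = \left(- \frac{1}{9}\right) 4 = - \frac{4}{9} \approx -0.44444$)
$X{\left(U \right)} = - \frac{4 \sqrt{U}}{9}$
$l{\left(A,k \right)} = 11$ ($l{\left(A,k \right)} = -3 + \left(9 - -5\right) = -3 + \left(9 + 5\right) = -3 + 14 = 11$)
$m{\left(H \right)} = \left(11 + H\right) \left(456 + H\right)$ ($m{\left(H \right)} = \left(H + 11\right) \left(H + 456\right) = \left(11 + H\right) \left(456 + H\right)$)
$\frac{1}{m{\left(d{\left(X{\left(-3 \right)},28 \right)} \right)} - 876180} = \frac{1}{\left(5016 + \left(28 - 28\right)^{2} + 467 \left(28 - 28\right)\right) - 876180} = \frac{1}{\left(5016 + 0^{2} + 467 \cdot 0\right) - 876180} = \frac{1}{\left(5016 + 0 + 0\right) - 876180} = \frac{1}{5016 - 876180} = \frac{1}{-871164} = - \frac{1}{871164}$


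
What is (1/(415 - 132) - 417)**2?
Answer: 13926360100/80089 ≈ 1.7389e+5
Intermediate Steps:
(1/(415 - 132) - 417)**2 = (1/283 - 417)**2 = (-118010/283)**2 = 13926360100/80089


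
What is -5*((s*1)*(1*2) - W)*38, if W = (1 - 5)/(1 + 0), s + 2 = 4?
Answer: -1520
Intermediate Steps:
s = 2 (s = -2 + 4 = 2)
W = -4 (W = -4/1 = 1*(-4) = -4)
-5*((s*1)*(1*2) - W)*38 = -5*((2*1)*(1*2) - 1*(-4))*38 = -5*(2*2 + 4)*38 = -5*(4 + 4)*38 = -5*8*38 = -40*38 = -1520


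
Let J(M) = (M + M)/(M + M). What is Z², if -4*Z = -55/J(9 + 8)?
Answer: 3025/16 ≈ 189.06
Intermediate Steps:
J(M) = 1 (J(M) = (2*M)/((2*M)) = (2*M)*(1/(2*M)) = 1)
Z = 55/4 (Z = -(-55)/(4*1) = -(-55)/4 = -¼*(-55) = 55/4 ≈ 13.750)
Z² = (55/4)² = 3025/16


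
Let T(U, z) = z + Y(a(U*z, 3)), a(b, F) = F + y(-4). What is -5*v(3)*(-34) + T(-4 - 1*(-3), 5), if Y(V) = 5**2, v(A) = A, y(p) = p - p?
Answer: 540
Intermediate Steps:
y(p) = 0
a(b, F) = F (a(b, F) = F + 0 = F)
Y(V) = 25
T(U, z) = 25 + z (T(U, z) = z + 25 = 25 + z)
-5*v(3)*(-34) + T(-4 - 1*(-3), 5) = -5*3*(-34) + (25 + 5) = -15*(-34) + 30 = 510 + 30 = 540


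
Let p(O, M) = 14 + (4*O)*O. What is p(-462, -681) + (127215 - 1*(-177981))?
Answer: 1158986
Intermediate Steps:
p(O, M) = 14 + 4*O²
p(-462, -681) + (127215 - 1*(-177981)) = (14 + 4*(-462)²) + (127215 - 1*(-177981)) = (14 + 4*213444) + (127215 + 177981) = (14 + 853776) + 305196 = 853790 + 305196 = 1158986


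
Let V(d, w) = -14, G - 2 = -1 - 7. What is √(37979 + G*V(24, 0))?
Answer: √38063 ≈ 195.10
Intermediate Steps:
G = -6 (G = 2 + (-1 - 7) = 2 - 8 = -6)
√(37979 + G*V(24, 0)) = √(37979 - 6*(-14)) = √(37979 + 84) = √38063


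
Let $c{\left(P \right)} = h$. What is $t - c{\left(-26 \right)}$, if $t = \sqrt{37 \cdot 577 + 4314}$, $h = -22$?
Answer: $22 + \sqrt{25663} \approx 182.2$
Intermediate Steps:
$c{\left(P \right)} = -22$
$t = \sqrt{25663}$ ($t = \sqrt{21349 + 4314} = \sqrt{25663} \approx 160.2$)
$t - c{\left(-26 \right)} = \sqrt{25663} - -22 = \sqrt{25663} + 22 = 22 + \sqrt{25663}$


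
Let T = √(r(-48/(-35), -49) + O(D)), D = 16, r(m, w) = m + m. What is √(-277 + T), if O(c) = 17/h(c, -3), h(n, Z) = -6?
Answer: √(-12215700 + 210*I*√3990)/210 ≈ 0.0090364 + 16.643*I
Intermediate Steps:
r(m, w) = 2*m
O(c) = -17/6 (O(c) = 17/(-6) = 17*(-⅙) = -17/6)
T = I*√3990/210 (T = √(2*(-48/(-35)) - 17/6) = √(2*(-48*(-1/35)) - 17/6) = √(2*(48/35) - 17/6) = √(96/35 - 17/6) = √(-19/210) = I*√3990/210 ≈ 0.30079*I)
√(-277 + T) = √(-277 + I*√3990/210)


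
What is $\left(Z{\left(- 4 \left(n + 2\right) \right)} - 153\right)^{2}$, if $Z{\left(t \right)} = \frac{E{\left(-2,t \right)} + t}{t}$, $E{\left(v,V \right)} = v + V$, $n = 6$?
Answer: $\frac{5832225}{256} \approx 22782.0$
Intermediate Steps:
$E{\left(v,V \right)} = V + v$
$Z{\left(t \right)} = \frac{-2 + 2 t}{t}$ ($Z{\left(t \right)} = \frac{\left(t - 2\right) + t}{t} = \frac{\left(-2 + t\right) + t}{t} = \frac{-2 + 2 t}{t}$)
$\left(Z{\left(- 4 \left(n + 2\right) \right)} - 153\right)^{2} = \left(\left(2 - \frac{2}{\left(-4\right) \left(6 + 2\right)}\right) - 153\right)^{2} = \left(\left(2 - \frac{2}{\left(-4\right) 8}\right) - 153\right)^{2} = \left(\left(2 - \frac{2}{-32}\right) - 153\right)^{2} = \left(\left(2 - - \frac{1}{16}\right) - 153\right)^{2} = \left(\left(2 + \frac{1}{16}\right) - 153\right)^{2} = \left(\frac{33}{16} - 153\right)^{2} = \left(- \frac{2415}{16}\right)^{2} = \frac{5832225}{256}$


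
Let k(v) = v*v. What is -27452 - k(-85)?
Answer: -34677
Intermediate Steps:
k(v) = v**2
-27452 - k(-85) = -27452 - 1*(-85)**2 = -27452 - 1*7225 = -27452 - 7225 = -34677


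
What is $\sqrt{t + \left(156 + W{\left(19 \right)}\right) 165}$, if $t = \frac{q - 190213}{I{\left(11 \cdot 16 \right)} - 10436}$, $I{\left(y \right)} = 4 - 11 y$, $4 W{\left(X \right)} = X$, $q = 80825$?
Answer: $\frac{\sqrt{63415978486}}{1546} \approx 162.89$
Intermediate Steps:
$W{\left(X \right)} = \frac{X}{4}$
$t = \frac{27347}{3092}$ ($t = \frac{80825 - 190213}{\left(4 - 11 \cdot 11 \cdot 16\right) - 10436} = - \frac{109388}{\left(4 - 1936\right) - 10436} = - \frac{109388}{-1932 - 10436} = - \frac{109388}{-12368} = \left(-109388\right) \left(- \frac{1}{12368}\right) = \frac{27347}{3092} \approx 8.8444$)
$\sqrt{t + \left(156 + W{\left(19 \right)}\right) 165} = \sqrt{\frac{27347}{3092} + \left(156 + \frac{1}{4} \cdot 19\right) 165} = \sqrt{\frac{27347}{3092} + \left(156 + \frac{19}{4}\right) 165} = \sqrt{\frac{27347}{3092} + \frac{643}{4} \cdot 165} = \sqrt{\frac{27347}{3092} + \frac{106095}{4}} = \sqrt{\frac{41019391}{1546}} = \frac{\sqrt{63415978486}}{1546}$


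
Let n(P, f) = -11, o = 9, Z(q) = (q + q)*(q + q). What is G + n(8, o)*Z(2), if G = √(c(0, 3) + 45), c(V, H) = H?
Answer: -176 + 4*√3 ≈ -169.07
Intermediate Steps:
Z(q) = 4*q² (Z(q) = (2*q)*(2*q) = 4*q²)
G = 4*√3 (G = √(3 + 45) = √48 = 4*√3 ≈ 6.9282)
G + n(8, o)*Z(2) = 4*√3 - 44*2² = 4*√3 - 44*4 = 4*√3 - 11*16 = 4*√3 - 176 = -176 + 4*√3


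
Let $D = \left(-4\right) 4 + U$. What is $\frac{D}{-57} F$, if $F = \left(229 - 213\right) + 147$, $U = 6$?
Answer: $\frac{1630}{57} \approx 28.596$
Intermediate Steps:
$D = -10$ ($D = \left(-4\right) 4 + 6 = -16 + 6 = -10$)
$F = 163$ ($F = 16 + 147 = 163$)
$\frac{D}{-57} F = - \frac{10}{-57} \cdot 163 = \left(-10\right) \left(- \frac{1}{57}\right) 163 = \frac{10}{57} \cdot 163 = \frac{1630}{57}$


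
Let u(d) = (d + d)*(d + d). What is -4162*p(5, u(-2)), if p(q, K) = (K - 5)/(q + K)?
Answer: -45782/21 ≈ -2180.1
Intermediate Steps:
u(d) = 4*d**2 (u(d) = (2*d)*(2*d) = 4*d**2)
p(q, K) = (-5 + K)/(K + q)
-4162*p(5, u(-2)) = -4162*(-5 + 4*(-2)**2)/(4*(-2)**2 + 5) = -4162*(-5 + 4*4)/(4*4 + 5) = -4162*(-5 + 16)/(16 + 5) = -4162*11/21 = -45782/21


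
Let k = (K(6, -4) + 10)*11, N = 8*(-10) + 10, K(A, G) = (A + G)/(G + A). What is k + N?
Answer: 51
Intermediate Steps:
K(A, G) = 1 (K(A, G) = (A + G)/(A + G) = 1)
N = -70 (N = -80 + 10 = -70)
k = 121 (k = (1 + 10)*11 = 11*11 = 121)
k + N = 121 - 70 = 51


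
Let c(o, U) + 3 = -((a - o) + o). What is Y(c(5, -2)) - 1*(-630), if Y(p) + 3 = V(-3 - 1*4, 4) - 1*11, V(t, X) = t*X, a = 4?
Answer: 588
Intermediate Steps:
c(o, U) = -7 (c(o, U) = -3 - ((4 - o) + o) = -3 - 1*4 = -3 - 4 = -7)
V(t, X) = X*t
Y(p) = -42 (Y(p) = -3 + (4*(-3 - 1*4) - 1*11) = -3 + (4*(-3 - 4) - 11) = -3 + (4*(-7) - 11) = -3 + (-28 - 11) = -3 - 39 = -42)
Y(c(5, -2)) - 1*(-630) = -42 - 1*(-630) = -42 + 630 = 588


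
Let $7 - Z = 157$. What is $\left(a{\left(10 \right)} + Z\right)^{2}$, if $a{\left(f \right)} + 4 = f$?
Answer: $20736$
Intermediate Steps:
$Z = -150$ ($Z = 7 - 157 = -150$)
$a{\left(f \right)} = -4 + f$
$\left(a{\left(10 \right)} + Z\right)^{2} = \left(\left(-4 + 10\right) - 150\right)^{2} = \left(6 - 150\right)^{2} = \left(-144\right)^{2} = 20736$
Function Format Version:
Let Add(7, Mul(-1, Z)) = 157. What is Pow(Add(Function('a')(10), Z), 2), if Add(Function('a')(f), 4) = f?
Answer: 20736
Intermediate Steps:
Z = -150 (Z = Add(7, Mul(-1, 157)) = Add(7, -157) = -150)
Function('a')(f) = Add(-4, f)
Pow(Add(Function('a')(10), Z), 2) = Pow(Add(Add(-4, 10), -150), 2) = Pow(Add(6, -150), 2) = Pow(-144, 2) = 20736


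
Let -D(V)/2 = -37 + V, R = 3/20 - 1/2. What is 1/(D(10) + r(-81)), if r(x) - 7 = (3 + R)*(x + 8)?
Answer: -20/2649 ≈ -0.0075500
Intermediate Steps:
R = -7/20 (R = 3*(1/20) - 1*½ = 3/20 - ½ = -7/20 ≈ -0.35000)
r(x) = 141/5 + 53*x/20 (r(x) = 7 + (3 - 7/20)*(x + 8) = 7 + 53*(8 + x)/20 = 7 + (106/5 + 53*x/20) = 141/5 + 53*x/20)
D(V) = 74 - 2*V (D(V) = -2*(-37 + V) = 74 - 2*V)
1/(D(10) + r(-81)) = 1/((74 - 2*10) + (141/5 + (53/20)*(-81))) = 1/((74 - 20) + (141/5 - 4293/20)) = 1/(54 - 3729/20) = 1/(-2649/20) = -20/2649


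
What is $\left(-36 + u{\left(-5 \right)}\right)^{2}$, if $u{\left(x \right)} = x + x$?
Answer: $2116$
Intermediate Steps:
$u{\left(x \right)} = 2 x$
$\left(-36 + u{\left(-5 \right)}\right)^{2} = \left(-36 + 2 \left(-5\right)\right)^{2} = \left(-36 - 10\right)^{2} = \left(-46\right)^{2} = 2116$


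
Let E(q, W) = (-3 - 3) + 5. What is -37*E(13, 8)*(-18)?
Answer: -666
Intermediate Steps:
E(q, W) = -1 (E(q, W) = -6 + 5 = -1)
-37*E(13, 8)*(-18) = -37*(-1)*(-18) = 37*(-18) = -666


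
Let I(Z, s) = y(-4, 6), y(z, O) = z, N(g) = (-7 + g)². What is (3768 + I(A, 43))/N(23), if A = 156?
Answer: 941/64 ≈ 14.703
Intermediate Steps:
I(Z, s) = -4
(3768 + I(A, 43))/N(23) = (3768 - 4)/((-7 + 23)²) = 3764/(16²) = 3764/256 = 3764*(1/256) = 941/64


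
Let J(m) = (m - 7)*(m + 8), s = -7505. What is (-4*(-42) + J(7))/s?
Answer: -168/7505 ≈ -0.022385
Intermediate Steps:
J(m) = (-7 + m)*(8 + m)
(-4*(-42) + J(7))/s = (-4*(-42) + (-56 + 7 + 7**2))/(-7505) = (168 + (-56 + 7 + 49))*(-1/7505) = (168 + 0)*(-1/7505) = 168*(-1/7505) = -168/7505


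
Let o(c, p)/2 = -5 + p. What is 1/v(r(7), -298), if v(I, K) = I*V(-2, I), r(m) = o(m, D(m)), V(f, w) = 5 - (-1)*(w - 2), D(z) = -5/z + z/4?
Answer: 196/7659 ≈ 0.025591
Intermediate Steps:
D(z) = -5/z + z/4 (D(z) = -5/z + z*(¼) = -5/z + z/4)
V(f, w) = 3 + w (V(f, w) = 5 - (-1)*(-2 + w) = 5 - (2 - w) = 5 + (-2 + w) = 3 + w)
o(c, p) = -10 + 2*p (o(c, p) = 2*(-5 + p) = -10 + 2*p)
r(m) = -10 + m/2 - 10/m (r(m) = -10 + 2*(-5/m + m/4) = -10 + (m/2 - 10/m) = -10 + m/2 - 10/m)
v(I, K) = I*(3 + I)
1/v(r(7), -298) = 1/((-10 + (½)*7 - 10/7)*(3 + (-10 + (½)*7 - 10/7))) = 1/((-10 + 7/2 - 10*⅐)*(3 + (-10 + 7/2 - 10*⅐))) = 1/((-10 + 7/2 - 10/7)*(3 + (-10 + 7/2 - 10/7))) = 1/(-111*(3 - 111/14)/14) = 1/(-111/14*(-69/14)) = 1/(7659/196) = 196/7659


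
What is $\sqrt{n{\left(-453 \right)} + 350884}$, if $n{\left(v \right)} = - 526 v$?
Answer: $\sqrt{589162} \approx 767.57$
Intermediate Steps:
$\sqrt{n{\left(-453 \right)} + 350884} = \sqrt{\left(-526\right) \left(-453\right) + 350884} = \sqrt{238278 + 350884} = \sqrt{589162}$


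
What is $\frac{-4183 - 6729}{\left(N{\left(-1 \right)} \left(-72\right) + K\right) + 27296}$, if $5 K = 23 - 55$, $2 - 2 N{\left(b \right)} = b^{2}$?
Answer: $- \frac{1240}{3097} \approx -0.40039$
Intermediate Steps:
$N{\left(b \right)} = 1 - \frac{b^{2}}{2}$
$K = - \frac{32}{5}$ ($K = \frac{23 - 55}{5} = \frac{1}{5} \left(-32\right) = - \frac{32}{5} \approx -6.4$)
$\frac{-4183 - 6729}{\left(N{\left(-1 \right)} \left(-72\right) + K\right) + 27296} = \frac{-4183 - 6729}{\left(\left(1 - \frac{\left(-1\right)^{2}}{2}\right) \left(-72\right) - \frac{32}{5}\right) + 27296} = - \frac{10912}{\left(\left(1 - \frac{1}{2}\right) \left(-72\right) - \frac{32}{5}\right) + 27296} = - \frac{10912}{\left(\frac{1}{2} \left(-72\right) - \frac{32}{5}\right) + 27296} = - \frac{10912}{\left(-36 - \frac{32}{5}\right) + 27296} = - \frac{10912}{- \frac{212}{5} + 27296} = - \frac{10912}{\frac{136268}{5}} = \left(-10912\right) \frac{5}{136268} = - \frac{1240}{3097}$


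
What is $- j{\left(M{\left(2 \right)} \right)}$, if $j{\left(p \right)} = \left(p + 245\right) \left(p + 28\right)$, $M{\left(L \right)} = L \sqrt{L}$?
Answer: $-6868 - 546 \sqrt{2} \approx -7640.2$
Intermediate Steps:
$M{\left(L \right)} = L^{\frac{3}{2}}$
$j{\left(p \right)} = \left(28 + p\right) \left(245 + p\right)$ ($j{\left(p \right)} = \left(245 + p\right) \left(28 + p\right) = \left(28 + p\right) \left(245 + p\right)$)
$- j{\left(M{\left(2 \right)} \right)} = - (6860 + \left(2^{\frac{3}{2}}\right)^{2} + 273 \cdot 2^{\frac{3}{2}}) = - (6860 + \left(2 \sqrt{2}\right)^{2} + 273 \cdot 2 \sqrt{2}) = - (6860 + 8 + 546 \sqrt{2}) = - (6868 + 546 \sqrt{2}) = -6868 - 546 \sqrt{2}$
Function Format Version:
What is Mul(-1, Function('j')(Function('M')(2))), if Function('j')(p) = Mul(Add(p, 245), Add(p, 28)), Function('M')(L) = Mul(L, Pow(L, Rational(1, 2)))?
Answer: Add(-6868, Mul(-546, Pow(2, Rational(1, 2)))) ≈ -7640.2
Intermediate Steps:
Function('M')(L) = Pow(L, Rational(3, 2))
Function('j')(p) = Mul(Add(28, p), Add(245, p)) (Function('j')(p) = Mul(Add(245, p), Add(28, p)) = Mul(Add(28, p), Add(245, p)))
Mul(-1, Function('j')(Function('M')(2))) = Mul(-1, Add(6860, Pow(Pow(2, Rational(3, 2)), 2), Mul(273, Pow(2, Rational(3, 2))))) = Mul(-1, Add(6860, Pow(Mul(2, Pow(2, Rational(1, 2))), 2), Mul(273, Mul(2, Pow(2, Rational(1, 2)))))) = Mul(-1, Add(6860, 8, Mul(546, Pow(2, Rational(1, 2))))) = Mul(-1, Add(6868, Mul(546, Pow(2, Rational(1, 2))))) = Add(-6868, Mul(-546, Pow(2, Rational(1, 2))))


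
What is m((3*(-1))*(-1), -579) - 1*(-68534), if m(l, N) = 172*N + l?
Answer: -31051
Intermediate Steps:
m(l, N) = l + 172*N
m((3*(-1))*(-1), -579) - 1*(-68534) = ((3*(-1))*(-1) + 172*(-579)) - 1*(-68534) = (-3*(-1) - 99588) + 68534 = (3 - 99588) + 68534 = -99585 + 68534 = -31051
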